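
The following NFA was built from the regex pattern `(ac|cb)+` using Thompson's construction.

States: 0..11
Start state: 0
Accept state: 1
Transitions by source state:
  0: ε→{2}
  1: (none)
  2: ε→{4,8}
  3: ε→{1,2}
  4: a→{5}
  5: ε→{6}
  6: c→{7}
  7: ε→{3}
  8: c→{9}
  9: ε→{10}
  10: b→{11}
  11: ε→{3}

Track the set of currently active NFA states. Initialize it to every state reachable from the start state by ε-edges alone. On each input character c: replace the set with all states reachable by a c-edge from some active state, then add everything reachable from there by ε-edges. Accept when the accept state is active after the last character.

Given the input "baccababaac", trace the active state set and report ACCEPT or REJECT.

S₀ = ε-closure({0}) = {0,2,4,8}
'b' @ 1: {}  — no active states
rest 'accababaac' ignored (set empty)
final: {}; accept 1 not in set

Answer: REJECT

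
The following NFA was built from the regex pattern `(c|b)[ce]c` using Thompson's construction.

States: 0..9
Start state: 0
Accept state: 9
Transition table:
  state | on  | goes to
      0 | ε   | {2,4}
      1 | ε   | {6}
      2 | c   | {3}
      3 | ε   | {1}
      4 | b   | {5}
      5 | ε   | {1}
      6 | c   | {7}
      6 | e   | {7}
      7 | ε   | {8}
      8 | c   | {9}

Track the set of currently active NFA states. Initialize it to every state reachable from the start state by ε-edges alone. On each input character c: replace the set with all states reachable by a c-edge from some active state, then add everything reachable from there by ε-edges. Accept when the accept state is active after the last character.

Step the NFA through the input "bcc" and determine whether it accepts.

Answer: ACCEPT

Steps:
S₀ = ε-closure({0}) = {0,2,4}
'b' @ 1: {1,5,6}
'c' @ 2: {7,8}
'c' @ 3: {9}  [accepting]
final: {9}; accept 9 in set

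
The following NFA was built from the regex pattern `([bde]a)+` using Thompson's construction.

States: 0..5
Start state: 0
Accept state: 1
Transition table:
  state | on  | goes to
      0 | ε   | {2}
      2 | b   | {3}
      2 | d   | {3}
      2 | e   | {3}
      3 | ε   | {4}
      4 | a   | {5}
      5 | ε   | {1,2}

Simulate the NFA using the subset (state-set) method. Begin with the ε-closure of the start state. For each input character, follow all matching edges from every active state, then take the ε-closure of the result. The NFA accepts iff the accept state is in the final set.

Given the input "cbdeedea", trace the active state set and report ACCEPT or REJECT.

Answer: REJECT

Trace:
initial (ε-close {0}): {0,2}
'c' @ 1: {}  — dead — no transitions
rest 'bdeedea' ignored (set empty)
after full input: {}  (accept=1 not in)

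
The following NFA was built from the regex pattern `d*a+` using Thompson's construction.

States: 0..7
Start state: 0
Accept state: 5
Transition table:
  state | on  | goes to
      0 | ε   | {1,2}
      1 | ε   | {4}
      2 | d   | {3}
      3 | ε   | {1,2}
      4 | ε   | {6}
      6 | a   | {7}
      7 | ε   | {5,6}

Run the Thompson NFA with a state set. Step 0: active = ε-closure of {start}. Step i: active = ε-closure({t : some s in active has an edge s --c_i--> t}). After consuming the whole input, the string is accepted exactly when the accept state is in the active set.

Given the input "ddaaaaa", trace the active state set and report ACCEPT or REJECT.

S₀ = ε-closure({0}) = {0,1,2,4,6}
'd' @ 1: {1,2,3,4,6}
'd' @ 2: {1,2,3,4,6}
'a' @ 3: {5,6,7}  ✓accept
'a' @ 4: {5,6,7}  ✓accept
'a' @ 5: {5,6,7}  ✓accept
'a' @ 6: {5,6,7}  ✓accept
'a' @ 7: {5,6,7}  ✓accept
final: {5,6,7}; accept 5 in set

Answer: ACCEPT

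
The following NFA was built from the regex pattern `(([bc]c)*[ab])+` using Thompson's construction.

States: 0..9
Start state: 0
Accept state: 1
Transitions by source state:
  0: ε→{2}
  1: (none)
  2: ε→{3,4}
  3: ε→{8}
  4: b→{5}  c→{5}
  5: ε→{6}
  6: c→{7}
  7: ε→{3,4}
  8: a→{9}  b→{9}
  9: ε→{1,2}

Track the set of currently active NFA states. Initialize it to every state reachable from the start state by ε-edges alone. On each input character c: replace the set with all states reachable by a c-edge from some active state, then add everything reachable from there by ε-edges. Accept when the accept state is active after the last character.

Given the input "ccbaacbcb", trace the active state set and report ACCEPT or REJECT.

S₀ = ε-closure({0}) = {0,2,3,4,8}
'c' @ 1: {5,6}
'c' @ 2: {3,4,7,8}
'b' @ 3: {1,2,3,4,5,6,8,9}  [accepting]
'a' @ 4: {1,2,3,4,8,9}  [accepting]
'a' @ 5: {1,2,3,4,8,9}  [accepting]
'c' @ 6: {5,6}
'b' @ 7: {}  — state set empty
rest 'cb' ignored (set empty)
final: {}; accept 1 not in set

Answer: REJECT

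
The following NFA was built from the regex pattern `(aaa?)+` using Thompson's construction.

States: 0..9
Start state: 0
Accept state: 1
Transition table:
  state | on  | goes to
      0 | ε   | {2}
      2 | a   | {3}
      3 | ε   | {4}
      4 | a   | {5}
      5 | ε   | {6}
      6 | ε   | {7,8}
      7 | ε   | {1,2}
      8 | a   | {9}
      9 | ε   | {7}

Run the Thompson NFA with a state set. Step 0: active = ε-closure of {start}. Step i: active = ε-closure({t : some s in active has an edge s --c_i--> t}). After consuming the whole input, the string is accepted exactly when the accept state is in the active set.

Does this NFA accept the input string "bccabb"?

initial (ε-close {0}): {0,2}
'b' @ 1: {}  — no active states
rest 'ccabb' ignored (set empty)
final: {}; accept 1 not in set

Answer: REJECT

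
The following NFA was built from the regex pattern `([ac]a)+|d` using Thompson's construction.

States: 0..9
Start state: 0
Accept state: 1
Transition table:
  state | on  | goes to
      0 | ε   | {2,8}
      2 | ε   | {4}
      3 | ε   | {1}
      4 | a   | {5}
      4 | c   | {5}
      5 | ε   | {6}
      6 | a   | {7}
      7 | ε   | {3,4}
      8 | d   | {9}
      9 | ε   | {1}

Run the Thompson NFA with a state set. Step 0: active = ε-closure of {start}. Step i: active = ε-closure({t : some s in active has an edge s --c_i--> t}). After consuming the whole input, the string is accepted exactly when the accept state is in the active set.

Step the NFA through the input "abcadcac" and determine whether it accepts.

start: ε-closure({0}) = {0,2,4,8}
'a' @ 1: {5,6}
'b' @ 2: {}  — dead — no transitions
rest 'cadcac' ignored (set empty)
final: {}; accept 1 not in set

Answer: REJECT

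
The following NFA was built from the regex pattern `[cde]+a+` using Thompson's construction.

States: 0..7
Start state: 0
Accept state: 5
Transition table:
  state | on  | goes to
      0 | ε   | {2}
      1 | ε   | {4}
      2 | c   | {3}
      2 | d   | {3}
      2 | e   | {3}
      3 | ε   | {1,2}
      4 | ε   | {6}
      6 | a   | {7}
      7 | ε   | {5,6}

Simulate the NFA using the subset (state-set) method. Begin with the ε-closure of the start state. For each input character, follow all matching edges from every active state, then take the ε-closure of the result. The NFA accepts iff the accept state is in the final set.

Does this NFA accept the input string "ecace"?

Answer: REJECT

Steps:
initial (ε-close {0}): {0,2}
'e' @ 1: {1,2,3,4,6}
'c' @ 2: {1,2,3,4,6}
'a' @ 3: {5,6,7}  (accept∈set)
'c' @ 4: {}  — dead — no transitions
rest 'e' ignored (set empty)
end set {} — state 5 not in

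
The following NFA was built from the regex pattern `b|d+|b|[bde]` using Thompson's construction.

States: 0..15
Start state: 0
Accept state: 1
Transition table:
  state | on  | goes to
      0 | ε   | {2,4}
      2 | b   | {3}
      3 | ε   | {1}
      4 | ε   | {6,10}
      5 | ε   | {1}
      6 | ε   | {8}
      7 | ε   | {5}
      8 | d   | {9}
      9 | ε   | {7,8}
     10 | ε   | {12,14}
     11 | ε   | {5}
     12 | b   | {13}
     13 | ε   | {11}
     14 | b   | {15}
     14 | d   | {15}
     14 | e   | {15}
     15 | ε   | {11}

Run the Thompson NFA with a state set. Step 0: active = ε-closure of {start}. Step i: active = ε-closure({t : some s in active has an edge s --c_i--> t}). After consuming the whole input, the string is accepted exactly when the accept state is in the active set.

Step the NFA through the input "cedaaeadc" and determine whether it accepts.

initial (ε-close {0}): {0,2,4,6,8,10,12,14}
'c' @ 1: {}  — no active states
rest 'edaaeadc' ignored (set empty)
after full input: {}  (accept=1 not in)

Answer: REJECT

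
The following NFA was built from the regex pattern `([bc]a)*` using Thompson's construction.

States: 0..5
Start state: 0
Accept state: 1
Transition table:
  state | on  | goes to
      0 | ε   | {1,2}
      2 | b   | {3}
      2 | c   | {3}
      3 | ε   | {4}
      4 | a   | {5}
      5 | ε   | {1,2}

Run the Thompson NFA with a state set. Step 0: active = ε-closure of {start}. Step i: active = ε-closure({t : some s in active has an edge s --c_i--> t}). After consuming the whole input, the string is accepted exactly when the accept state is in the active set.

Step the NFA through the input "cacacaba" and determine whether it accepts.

Answer: ACCEPT

Trace:
initial (ε-close {0}): {0,1,2}
'c' @ 1: {3,4}
'a' @ 2: {1,2,5}  ✓accept
'c' @ 3: {3,4}
'a' @ 4: {1,2,5}  ✓accept
'c' @ 5: {3,4}
'a' @ 6: {1,2,5}  ✓accept
'b' @ 7: {3,4}
'a' @ 8: {1,2,5}  ✓accept
after full input: {1,2,5}  (accept=1 in)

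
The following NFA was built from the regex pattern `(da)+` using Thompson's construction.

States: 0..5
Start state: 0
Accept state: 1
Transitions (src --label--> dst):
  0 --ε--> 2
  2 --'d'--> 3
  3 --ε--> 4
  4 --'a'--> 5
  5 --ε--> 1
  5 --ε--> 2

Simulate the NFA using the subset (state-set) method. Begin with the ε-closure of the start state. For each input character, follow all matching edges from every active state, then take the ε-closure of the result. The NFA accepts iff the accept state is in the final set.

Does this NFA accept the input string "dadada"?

Answer: ACCEPT

Steps:
initial (ε-close {0}): {0,2}
'd' @ 1: {3,4}
'a' @ 2: {1,2,5}  (accept∈set)
'd' @ 3: {3,4}
'a' @ 4: {1,2,5}  (accept∈set)
'd' @ 5: {3,4}
'a' @ 6: {1,2,5}  (accept∈set)
end set {1,2,5} — state 1 in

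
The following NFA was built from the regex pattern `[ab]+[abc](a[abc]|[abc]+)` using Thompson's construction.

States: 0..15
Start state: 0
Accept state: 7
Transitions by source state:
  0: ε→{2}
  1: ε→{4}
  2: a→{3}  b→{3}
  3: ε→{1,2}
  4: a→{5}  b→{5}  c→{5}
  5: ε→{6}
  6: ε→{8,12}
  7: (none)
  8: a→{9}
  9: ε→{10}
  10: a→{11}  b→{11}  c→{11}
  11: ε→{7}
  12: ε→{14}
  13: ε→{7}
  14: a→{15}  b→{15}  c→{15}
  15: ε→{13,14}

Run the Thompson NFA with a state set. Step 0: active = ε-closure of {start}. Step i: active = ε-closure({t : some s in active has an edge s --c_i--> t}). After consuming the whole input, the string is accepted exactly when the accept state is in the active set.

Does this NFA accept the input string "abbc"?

Answer: ACCEPT

Trace:
start: ε-closure({0}) = {0,2}
'a' @ 1: {1,2,3,4}
'b' @ 2: {1,2,3,4,5,6,8,12,14}
'b' @ 3: {1,2,3,4,5,6,7,8,12,13,14,15}  [accepting]
'c' @ 4: {5,6,7,8,12,13,14,15}  [accepting]
final: {5,6,7,8,12,13,14,15}; accept 7 in set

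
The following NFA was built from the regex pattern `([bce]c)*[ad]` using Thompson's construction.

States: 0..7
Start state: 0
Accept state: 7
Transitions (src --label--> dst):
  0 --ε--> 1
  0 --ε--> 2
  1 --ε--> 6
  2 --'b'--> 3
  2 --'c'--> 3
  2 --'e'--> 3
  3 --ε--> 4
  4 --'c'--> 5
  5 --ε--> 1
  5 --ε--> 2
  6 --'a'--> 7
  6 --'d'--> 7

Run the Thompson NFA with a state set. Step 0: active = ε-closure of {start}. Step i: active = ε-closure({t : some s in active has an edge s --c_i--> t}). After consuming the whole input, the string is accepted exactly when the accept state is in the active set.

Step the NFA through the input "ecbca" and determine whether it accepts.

S₀ = ε-closure({0}) = {0,1,2,6}
'e' @ 1: {3,4}
'c' @ 2: {1,2,5,6}
'b' @ 3: {3,4}
'c' @ 4: {1,2,5,6}
'a' @ 5: {7}  [accepting]
end set {7} — state 7 in

Answer: ACCEPT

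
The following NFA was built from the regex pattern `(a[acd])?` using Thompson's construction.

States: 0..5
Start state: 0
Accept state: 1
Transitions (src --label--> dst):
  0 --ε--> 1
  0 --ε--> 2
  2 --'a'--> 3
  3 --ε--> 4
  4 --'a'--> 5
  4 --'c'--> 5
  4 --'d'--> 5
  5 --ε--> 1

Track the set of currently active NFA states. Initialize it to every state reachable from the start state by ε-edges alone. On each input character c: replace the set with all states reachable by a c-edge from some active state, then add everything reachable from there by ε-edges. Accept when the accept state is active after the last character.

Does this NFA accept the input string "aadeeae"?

initial (ε-close {0}): {0,1,2}
'a' @ 1: {3,4}
'a' @ 2: {1,5}  ✓accept
'd' @ 3: {}  — no active states
rest 'eeae' ignored (set empty)
after full input: {}  (accept=1 not in)

Answer: REJECT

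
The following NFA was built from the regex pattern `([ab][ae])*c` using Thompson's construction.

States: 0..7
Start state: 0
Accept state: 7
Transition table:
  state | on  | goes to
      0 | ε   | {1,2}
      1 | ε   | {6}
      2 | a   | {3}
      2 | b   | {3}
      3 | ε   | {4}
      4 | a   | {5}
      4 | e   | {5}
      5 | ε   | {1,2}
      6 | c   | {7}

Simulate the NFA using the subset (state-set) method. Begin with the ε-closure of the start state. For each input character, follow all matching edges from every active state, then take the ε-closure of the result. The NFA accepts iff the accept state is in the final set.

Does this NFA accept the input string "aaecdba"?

Answer: REJECT

Steps:
start: ε-closure({0}) = {0,1,2,6}
'a' @ 1: {3,4}
'a' @ 2: {1,2,5,6}
'e' @ 3: {}  — no active states
rest 'cdba' ignored (set empty)
after full input: {}  (accept=7 not in)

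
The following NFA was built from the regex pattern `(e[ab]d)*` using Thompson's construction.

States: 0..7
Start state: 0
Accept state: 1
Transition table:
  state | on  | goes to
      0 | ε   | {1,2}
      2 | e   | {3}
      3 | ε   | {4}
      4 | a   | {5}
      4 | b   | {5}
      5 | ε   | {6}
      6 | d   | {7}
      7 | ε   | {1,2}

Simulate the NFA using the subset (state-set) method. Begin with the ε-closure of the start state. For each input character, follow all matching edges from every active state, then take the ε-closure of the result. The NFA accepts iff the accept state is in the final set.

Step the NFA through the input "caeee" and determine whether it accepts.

Answer: REJECT

Steps:
initial (ε-close {0}): {0,1,2}
'c' @ 1: {}  — dead — no transitions
rest 'aeee' ignored (set empty)
after full input: {}  (accept=1 not in)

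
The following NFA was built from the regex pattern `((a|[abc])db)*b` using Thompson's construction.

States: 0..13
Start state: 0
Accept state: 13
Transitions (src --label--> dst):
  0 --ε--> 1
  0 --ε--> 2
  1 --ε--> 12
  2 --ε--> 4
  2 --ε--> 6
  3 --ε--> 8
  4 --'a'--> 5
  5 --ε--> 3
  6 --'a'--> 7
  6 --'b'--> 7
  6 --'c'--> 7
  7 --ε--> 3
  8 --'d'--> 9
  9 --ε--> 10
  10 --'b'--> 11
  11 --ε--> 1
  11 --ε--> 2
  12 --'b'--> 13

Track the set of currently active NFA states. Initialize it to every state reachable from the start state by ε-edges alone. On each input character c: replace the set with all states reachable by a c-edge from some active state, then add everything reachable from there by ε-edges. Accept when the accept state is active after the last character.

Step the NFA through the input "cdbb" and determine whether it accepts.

Answer: ACCEPT

Derivation:
initial (ε-close {0}): {0,1,2,4,6,12}
'c' @ 1: {3,7,8}
'd' @ 2: {9,10}
'b' @ 3: {1,2,4,6,11,12}
'b' @ 4: {3,7,8,13}  [accepting]
after full input: {3,7,8,13}  (accept=13 in)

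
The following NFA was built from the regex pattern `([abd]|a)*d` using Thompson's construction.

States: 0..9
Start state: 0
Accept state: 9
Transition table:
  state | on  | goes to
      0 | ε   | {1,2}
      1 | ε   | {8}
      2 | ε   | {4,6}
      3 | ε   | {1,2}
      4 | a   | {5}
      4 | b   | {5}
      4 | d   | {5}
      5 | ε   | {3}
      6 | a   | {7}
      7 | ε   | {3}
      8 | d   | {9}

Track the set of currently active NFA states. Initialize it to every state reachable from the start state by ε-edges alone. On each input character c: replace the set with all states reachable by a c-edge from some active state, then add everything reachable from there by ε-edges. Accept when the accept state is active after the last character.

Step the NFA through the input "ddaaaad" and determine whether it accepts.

Answer: ACCEPT

Steps:
S₀ = ε-closure({0}) = {0,1,2,4,6,8}
'd' @ 1: {1,2,3,4,5,6,8,9}  ✓accept
'd' @ 2: {1,2,3,4,5,6,8,9}  ✓accept
'a' @ 3: {1,2,3,4,5,6,7,8}
'a' @ 4: {1,2,3,4,5,6,7,8}
'a' @ 5: {1,2,3,4,5,6,7,8}
'a' @ 6: {1,2,3,4,5,6,7,8}
'd' @ 7: {1,2,3,4,5,6,8,9}  ✓accept
after full input: {1,2,3,4,5,6,8,9}  (accept=9 in)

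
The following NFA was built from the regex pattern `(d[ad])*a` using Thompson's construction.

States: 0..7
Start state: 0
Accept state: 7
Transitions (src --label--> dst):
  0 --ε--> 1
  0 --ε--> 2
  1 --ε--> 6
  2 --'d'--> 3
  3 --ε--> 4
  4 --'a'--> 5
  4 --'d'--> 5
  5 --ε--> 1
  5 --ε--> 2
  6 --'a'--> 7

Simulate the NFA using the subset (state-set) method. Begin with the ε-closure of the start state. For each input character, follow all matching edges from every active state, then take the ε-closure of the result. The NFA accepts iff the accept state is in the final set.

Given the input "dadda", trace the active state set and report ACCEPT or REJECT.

Answer: ACCEPT

Derivation:
S₀ = ε-closure({0}) = {0,1,2,6}
'd' @ 1: {3,4}
'a' @ 2: {1,2,5,6}
'd' @ 3: {3,4}
'd' @ 4: {1,2,5,6}
'a' @ 5: {7}  [accepting]
final: {7}; accept 7 in set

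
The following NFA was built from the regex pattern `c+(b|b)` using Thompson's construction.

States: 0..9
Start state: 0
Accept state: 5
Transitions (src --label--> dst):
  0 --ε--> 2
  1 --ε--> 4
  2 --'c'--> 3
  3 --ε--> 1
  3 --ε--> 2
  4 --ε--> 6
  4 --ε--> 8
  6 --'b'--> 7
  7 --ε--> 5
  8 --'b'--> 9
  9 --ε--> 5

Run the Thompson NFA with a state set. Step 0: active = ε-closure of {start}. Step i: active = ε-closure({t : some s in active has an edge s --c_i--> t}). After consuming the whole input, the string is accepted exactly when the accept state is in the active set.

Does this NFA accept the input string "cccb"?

S₀ = ε-closure({0}) = {0,2}
'c' @ 1: {1,2,3,4,6,8}
'c' @ 2: {1,2,3,4,6,8}
'c' @ 3: {1,2,3,4,6,8}
'b' @ 4: {5,7,9}  (accept∈set)
after full input: {5,7,9}  (accept=5 in)

Answer: ACCEPT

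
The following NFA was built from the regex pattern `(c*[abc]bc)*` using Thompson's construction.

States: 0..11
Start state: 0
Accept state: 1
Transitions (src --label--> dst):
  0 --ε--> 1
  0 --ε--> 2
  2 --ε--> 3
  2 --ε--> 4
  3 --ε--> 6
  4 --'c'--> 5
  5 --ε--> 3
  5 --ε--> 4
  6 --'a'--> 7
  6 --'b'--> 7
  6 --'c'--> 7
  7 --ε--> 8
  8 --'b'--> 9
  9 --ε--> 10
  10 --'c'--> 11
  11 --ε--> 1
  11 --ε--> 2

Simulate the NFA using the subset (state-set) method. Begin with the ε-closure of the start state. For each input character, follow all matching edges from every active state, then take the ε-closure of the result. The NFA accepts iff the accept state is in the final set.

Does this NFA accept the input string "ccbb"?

Answer: REJECT

Derivation:
S₀ = ε-closure({0}) = {0,1,2,3,4,6}
'c' @ 1: {3,4,5,6,7,8}
'c' @ 2: {3,4,5,6,7,8}
'b' @ 3: {7,8,9,10}
'b' @ 4: {9,10}
final: {9,10}; accept 1 not in set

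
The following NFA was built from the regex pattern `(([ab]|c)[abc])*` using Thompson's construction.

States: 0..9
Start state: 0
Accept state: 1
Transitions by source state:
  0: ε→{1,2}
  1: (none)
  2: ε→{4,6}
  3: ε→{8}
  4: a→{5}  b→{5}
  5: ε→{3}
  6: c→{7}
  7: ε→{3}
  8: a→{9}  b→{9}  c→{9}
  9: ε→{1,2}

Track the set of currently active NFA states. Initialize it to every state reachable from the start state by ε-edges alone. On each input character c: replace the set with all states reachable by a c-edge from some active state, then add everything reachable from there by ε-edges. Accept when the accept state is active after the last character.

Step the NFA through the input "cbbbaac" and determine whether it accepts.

start: ε-closure({0}) = {0,1,2,4,6}
'c' @ 1: {3,7,8}
'b' @ 2: {1,2,4,6,9}  (accept∈set)
'b' @ 3: {3,5,8}
'b' @ 4: {1,2,4,6,9}  (accept∈set)
'a' @ 5: {3,5,8}
'a' @ 6: {1,2,4,6,9}  (accept∈set)
'c' @ 7: {3,7,8}
end set {3,7,8} — state 1 not in

Answer: REJECT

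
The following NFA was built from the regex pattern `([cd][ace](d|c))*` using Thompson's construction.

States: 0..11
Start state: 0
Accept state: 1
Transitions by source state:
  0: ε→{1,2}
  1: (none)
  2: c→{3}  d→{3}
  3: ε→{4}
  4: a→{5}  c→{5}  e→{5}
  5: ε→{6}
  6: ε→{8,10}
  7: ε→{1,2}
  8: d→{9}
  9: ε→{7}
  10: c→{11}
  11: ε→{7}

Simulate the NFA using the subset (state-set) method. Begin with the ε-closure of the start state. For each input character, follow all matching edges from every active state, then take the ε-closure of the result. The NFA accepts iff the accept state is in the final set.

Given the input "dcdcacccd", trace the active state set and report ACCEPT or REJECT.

S₀ = ε-closure({0}) = {0,1,2}
'd' @ 1: {3,4}
'c' @ 2: {5,6,8,10}
'd' @ 3: {1,2,7,9}  (accept∈set)
'c' @ 4: {3,4}
'a' @ 5: {5,6,8,10}
'c' @ 6: {1,2,7,11}  (accept∈set)
'c' @ 7: {3,4}
'c' @ 8: {5,6,8,10}
'd' @ 9: {1,2,7,9}  (accept∈set)
end set {1,2,7,9} — state 1 in

Answer: ACCEPT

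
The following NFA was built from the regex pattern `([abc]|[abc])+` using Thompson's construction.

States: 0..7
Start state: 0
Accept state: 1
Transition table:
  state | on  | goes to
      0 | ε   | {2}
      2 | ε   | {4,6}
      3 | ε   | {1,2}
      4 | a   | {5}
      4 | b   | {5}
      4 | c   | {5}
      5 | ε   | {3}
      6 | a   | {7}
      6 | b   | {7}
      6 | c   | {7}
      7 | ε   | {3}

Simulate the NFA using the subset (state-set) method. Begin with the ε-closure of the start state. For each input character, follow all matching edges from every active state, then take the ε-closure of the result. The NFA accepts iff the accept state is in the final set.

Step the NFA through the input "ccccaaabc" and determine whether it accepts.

Answer: ACCEPT

Trace:
initial (ε-close {0}): {0,2,4,6}
'c' @ 1: {1,2,3,4,5,6,7}  (accept∈set)
'c' @ 2: {1,2,3,4,5,6,7}  (accept∈set)
'c' @ 3: {1,2,3,4,5,6,7}  (accept∈set)
'c' @ 4: {1,2,3,4,5,6,7}  (accept∈set)
'a' @ 5: {1,2,3,4,5,6,7}  (accept∈set)
'a' @ 6: {1,2,3,4,5,6,7}  (accept∈set)
'a' @ 7: {1,2,3,4,5,6,7}  (accept∈set)
'b' @ 8: {1,2,3,4,5,6,7}  (accept∈set)
'c' @ 9: {1,2,3,4,5,6,7}  (accept∈set)
final: {1,2,3,4,5,6,7}; accept 1 in set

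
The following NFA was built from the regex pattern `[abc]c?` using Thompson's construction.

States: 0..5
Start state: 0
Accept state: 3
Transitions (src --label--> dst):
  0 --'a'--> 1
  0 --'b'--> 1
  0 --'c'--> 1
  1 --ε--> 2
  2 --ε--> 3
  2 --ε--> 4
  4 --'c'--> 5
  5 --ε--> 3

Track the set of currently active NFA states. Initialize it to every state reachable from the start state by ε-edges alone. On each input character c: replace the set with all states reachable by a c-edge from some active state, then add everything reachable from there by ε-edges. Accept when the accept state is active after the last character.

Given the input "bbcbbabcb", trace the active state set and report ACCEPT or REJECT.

Answer: REJECT

Trace:
initial (ε-close {0}): {0}
'b' @ 1: {1,2,3,4}  (accept∈set)
'b' @ 2: {}  — dead — no transitions
rest 'cbbabcb' ignored (set empty)
after full input: {}  (accept=3 not in)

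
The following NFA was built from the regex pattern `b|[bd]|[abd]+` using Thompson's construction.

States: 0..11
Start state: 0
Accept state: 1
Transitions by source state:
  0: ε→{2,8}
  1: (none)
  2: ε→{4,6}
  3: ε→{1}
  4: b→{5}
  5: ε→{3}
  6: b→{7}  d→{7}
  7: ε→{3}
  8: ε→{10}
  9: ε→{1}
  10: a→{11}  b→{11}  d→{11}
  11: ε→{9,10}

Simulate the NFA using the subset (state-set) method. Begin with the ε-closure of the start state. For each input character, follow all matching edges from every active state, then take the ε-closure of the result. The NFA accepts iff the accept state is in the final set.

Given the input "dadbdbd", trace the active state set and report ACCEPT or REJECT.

S₀ = ε-closure({0}) = {0,2,4,6,8,10}
'd' @ 1: {1,3,7,9,10,11}  [accepting]
'a' @ 2: {1,9,10,11}  [accepting]
'd' @ 3: {1,9,10,11}  [accepting]
'b' @ 4: {1,9,10,11}  [accepting]
'd' @ 5: {1,9,10,11}  [accepting]
'b' @ 6: {1,9,10,11}  [accepting]
'd' @ 7: {1,9,10,11}  [accepting]
end set {1,9,10,11} — state 1 in

Answer: ACCEPT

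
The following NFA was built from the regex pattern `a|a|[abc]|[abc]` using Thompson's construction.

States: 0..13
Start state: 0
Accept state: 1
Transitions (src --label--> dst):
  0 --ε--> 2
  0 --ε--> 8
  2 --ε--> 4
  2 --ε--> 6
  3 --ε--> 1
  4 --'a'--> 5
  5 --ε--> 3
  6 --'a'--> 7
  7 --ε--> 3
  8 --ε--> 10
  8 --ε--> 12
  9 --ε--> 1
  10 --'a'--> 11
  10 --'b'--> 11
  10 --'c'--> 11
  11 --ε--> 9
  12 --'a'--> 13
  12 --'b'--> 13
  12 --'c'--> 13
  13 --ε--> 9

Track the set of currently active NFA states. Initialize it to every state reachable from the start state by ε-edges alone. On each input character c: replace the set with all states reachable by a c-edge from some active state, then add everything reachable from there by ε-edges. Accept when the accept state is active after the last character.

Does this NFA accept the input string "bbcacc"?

start: ε-closure({0}) = {0,2,4,6,8,10,12}
'b' @ 1: {1,9,11,13}  [accepting]
'b' @ 2: {}  — dead — no transitions
rest 'cacc' ignored (set empty)
final: {}; accept 1 not in set

Answer: REJECT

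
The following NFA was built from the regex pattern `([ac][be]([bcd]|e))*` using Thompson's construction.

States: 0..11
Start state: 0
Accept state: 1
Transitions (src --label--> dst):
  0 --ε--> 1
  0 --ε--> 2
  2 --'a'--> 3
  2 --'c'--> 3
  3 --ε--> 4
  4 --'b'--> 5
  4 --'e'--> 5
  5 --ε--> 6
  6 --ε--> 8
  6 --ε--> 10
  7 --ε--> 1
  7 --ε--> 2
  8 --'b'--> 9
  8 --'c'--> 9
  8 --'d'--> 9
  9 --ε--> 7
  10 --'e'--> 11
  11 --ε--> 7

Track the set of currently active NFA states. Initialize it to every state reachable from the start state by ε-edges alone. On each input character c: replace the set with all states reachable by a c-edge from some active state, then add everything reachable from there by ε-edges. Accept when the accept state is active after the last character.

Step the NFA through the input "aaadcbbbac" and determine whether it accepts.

start: ε-closure({0}) = {0,1,2}
'a' @ 1: {3,4}
'a' @ 2: {}  — no active states
rest 'adcbbbac' ignored (set empty)
end set {} — state 1 not in

Answer: REJECT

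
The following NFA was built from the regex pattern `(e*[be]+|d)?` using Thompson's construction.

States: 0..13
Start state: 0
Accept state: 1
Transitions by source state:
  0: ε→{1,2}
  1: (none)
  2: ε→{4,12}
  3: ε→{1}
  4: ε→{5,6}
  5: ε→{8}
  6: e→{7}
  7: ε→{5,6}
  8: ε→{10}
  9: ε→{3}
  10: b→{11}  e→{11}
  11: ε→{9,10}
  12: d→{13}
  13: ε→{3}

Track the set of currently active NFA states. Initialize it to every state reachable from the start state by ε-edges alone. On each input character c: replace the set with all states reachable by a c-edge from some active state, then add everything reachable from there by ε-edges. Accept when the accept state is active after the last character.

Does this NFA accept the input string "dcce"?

start: ε-closure({0}) = {0,1,2,4,5,6,8,10,12}
'd' @ 1: {1,3,13}  [accepting]
'c' @ 2: {}  — state set empty
rest 'ce' ignored (set empty)
final: {}; accept 1 not in set

Answer: REJECT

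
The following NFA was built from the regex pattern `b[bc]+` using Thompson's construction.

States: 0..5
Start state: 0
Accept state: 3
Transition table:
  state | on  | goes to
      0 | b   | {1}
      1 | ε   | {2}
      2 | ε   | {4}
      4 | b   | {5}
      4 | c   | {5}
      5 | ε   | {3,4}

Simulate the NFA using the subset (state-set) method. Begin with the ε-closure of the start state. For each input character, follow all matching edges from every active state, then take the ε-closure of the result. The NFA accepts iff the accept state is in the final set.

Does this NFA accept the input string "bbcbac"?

Answer: REJECT

Trace:
S₀ = ε-closure({0}) = {0}
'b' @ 1: {1,2,4}
'b' @ 2: {3,4,5}  ✓accept
'c' @ 3: {3,4,5}  ✓accept
'b' @ 4: {3,4,5}  ✓accept
'a' @ 5: {}  — no active states
rest 'c' ignored (set empty)
after full input: {}  (accept=3 not in)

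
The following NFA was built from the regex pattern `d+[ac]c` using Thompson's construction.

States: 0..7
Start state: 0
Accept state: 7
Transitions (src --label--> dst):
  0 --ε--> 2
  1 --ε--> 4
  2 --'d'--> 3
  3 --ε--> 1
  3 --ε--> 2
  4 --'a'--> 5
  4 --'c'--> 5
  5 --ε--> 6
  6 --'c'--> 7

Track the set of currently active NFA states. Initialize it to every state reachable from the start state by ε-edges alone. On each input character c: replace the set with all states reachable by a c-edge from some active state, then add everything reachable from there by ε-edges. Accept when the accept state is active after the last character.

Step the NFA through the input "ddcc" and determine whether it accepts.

Answer: ACCEPT

Steps:
S₀ = ε-closure({0}) = {0,2}
'd' @ 1: {1,2,3,4}
'd' @ 2: {1,2,3,4}
'c' @ 3: {5,6}
'c' @ 4: {7}  [accepting]
after full input: {7}  (accept=7 in)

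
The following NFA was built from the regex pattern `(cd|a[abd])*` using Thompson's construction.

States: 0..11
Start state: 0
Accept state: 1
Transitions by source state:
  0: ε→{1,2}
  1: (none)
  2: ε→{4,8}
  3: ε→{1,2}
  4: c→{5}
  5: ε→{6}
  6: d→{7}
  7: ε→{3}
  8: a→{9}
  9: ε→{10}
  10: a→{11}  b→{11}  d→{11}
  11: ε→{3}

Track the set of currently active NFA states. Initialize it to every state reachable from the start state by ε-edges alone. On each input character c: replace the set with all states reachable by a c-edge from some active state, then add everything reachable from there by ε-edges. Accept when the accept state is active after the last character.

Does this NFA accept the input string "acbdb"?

initial (ε-close {0}): {0,1,2,4,8}
'a' @ 1: {9,10}
'c' @ 2: {}  — no active states
rest 'bdb' ignored (set empty)
after full input: {}  (accept=1 not in)

Answer: REJECT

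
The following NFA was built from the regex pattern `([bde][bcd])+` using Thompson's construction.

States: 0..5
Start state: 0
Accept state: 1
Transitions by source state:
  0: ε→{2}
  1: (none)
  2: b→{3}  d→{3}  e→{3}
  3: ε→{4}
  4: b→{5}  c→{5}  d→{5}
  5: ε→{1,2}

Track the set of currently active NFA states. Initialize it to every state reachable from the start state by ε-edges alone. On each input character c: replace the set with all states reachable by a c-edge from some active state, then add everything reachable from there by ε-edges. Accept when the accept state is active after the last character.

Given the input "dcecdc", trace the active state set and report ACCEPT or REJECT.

Answer: ACCEPT

Trace:
S₀ = ε-closure({0}) = {0,2}
'd' @ 1: {3,4}
'c' @ 2: {1,2,5}  (accept∈set)
'e' @ 3: {3,4}
'c' @ 4: {1,2,5}  (accept∈set)
'd' @ 5: {3,4}
'c' @ 6: {1,2,5}  (accept∈set)
final: {1,2,5}; accept 1 in set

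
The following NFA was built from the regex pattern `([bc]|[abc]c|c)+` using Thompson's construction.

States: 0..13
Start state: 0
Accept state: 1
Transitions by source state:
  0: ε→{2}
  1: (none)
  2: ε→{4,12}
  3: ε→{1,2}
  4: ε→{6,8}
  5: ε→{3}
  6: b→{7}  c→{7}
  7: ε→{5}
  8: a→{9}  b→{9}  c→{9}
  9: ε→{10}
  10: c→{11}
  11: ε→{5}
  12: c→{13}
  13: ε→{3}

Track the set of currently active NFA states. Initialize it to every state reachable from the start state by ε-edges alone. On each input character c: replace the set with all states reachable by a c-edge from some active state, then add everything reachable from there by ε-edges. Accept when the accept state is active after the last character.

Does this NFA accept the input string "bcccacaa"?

initial (ε-close {0}): {0,2,4,6,8,12}
'b' @ 1: {1,2,3,4,5,6,7,8,9,10,12}  ✓accept
'c' @ 2: {1,2,3,4,5,6,7,8,9,10,11,12,13}  ✓accept
'c' @ 3: {1,2,3,4,5,6,7,8,9,10,11,12,13}  ✓accept
'c' @ 4: {1,2,3,4,5,6,7,8,9,10,11,12,13}  ✓accept
'a' @ 5: {9,10}
'c' @ 6: {1,2,3,4,5,6,8,11,12}  ✓accept
'a' @ 7: {9,10}
'a' @ 8: {}  — dead — no transitions
final: {}; accept 1 not in set

Answer: REJECT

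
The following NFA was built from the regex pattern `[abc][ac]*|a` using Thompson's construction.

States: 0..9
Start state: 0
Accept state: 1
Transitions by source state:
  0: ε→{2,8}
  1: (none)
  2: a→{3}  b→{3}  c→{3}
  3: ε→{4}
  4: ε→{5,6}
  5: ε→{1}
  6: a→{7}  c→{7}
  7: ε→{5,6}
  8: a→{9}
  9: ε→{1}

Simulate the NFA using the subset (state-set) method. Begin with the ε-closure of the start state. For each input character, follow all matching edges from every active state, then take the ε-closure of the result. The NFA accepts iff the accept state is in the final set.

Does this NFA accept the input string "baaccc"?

start: ε-closure({0}) = {0,2,8}
'b' @ 1: {1,3,4,5,6}  [accepting]
'a' @ 2: {1,5,6,7}  [accepting]
'a' @ 3: {1,5,6,7}  [accepting]
'c' @ 4: {1,5,6,7}  [accepting]
'c' @ 5: {1,5,6,7}  [accepting]
'c' @ 6: {1,5,6,7}  [accepting]
after full input: {1,5,6,7}  (accept=1 in)

Answer: ACCEPT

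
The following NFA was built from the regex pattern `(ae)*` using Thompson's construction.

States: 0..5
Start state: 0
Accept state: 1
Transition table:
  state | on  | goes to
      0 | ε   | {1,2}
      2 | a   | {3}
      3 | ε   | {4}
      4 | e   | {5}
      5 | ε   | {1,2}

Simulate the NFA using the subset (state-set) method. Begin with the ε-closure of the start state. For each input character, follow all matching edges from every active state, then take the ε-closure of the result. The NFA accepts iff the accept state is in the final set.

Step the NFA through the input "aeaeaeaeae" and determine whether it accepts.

Answer: ACCEPT

Derivation:
S₀ = ε-closure({0}) = {0,1,2}
'a' @ 1: {3,4}
'e' @ 2: {1,2,5}  [accepting]
'a' @ 3: {3,4}
'e' @ 4: {1,2,5}  [accepting]
'a' @ 5: {3,4}
'e' @ 6: {1,2,5}  [accepting]
'a' @ 7: {3,4}
'e' @ 8: {1,2,5}  [accepting]
'a' @ 9: {3,4}
'e' @ 10: {1,2,5}  [accepting]
final: {1,2,5}; accept 1 in set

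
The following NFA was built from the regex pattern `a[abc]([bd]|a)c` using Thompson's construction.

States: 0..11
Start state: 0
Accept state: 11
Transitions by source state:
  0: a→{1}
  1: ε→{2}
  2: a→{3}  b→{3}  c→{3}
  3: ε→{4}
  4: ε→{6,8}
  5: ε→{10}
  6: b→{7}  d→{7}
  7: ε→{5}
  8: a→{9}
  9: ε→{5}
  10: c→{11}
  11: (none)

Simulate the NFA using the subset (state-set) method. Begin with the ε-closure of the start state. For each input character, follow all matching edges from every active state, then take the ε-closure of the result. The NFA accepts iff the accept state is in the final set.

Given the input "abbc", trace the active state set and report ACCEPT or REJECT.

Answer: ACCEPT

Steps:
start: ε-closure({0}) = {0}
'a' @ 1: {1,2}
'b' @ 2: {3,4,6,8}
'b' @ 3: {5,7,10}
'c' @ 4: {11}  ✓accept
final: {11}; accept 11 in set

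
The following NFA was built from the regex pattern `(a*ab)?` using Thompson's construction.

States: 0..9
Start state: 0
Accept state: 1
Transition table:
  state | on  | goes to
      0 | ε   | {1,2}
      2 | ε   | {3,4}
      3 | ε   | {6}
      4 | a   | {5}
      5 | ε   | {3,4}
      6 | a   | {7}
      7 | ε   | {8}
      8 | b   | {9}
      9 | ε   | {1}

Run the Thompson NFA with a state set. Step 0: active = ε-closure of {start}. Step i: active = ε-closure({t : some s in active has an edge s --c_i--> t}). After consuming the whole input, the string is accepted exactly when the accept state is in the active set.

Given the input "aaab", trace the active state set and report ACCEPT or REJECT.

Answer: ACCEPT

Trace:
start: ε-closure({0}) = {0,1,2,3,4,6}
'a' @ 1: {3,4,5,6,7,8}
'a' @ 2: {3,4,5,6,7,8}
'a' @ 3: {3,4,5,6,7,8}
'b' @ 4: {1,9}  (accept∈set)
final: {1,9}; accept 1 in set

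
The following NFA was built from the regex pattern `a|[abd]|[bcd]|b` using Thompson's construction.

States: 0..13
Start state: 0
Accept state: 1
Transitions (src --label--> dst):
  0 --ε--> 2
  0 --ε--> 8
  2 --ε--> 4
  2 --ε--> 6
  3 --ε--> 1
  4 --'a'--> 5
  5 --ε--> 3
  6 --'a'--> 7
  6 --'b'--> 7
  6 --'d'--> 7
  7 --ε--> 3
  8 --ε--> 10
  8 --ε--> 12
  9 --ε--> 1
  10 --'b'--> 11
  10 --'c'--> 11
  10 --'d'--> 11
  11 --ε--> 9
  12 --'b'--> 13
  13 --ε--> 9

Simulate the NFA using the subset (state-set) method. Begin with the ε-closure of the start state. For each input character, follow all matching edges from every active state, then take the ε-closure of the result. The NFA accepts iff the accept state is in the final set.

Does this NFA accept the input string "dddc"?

Answer: REJECT

Steps:
S₀ = ε-closure({0}) = {0,2,4,6,8,10,12}
'd' @ 1: {1,3,7,9,11}  [accepting]
'd' @ 2: {}  — no active states
rest 'dc' ignored (set empty)
end set {} — state 1 not in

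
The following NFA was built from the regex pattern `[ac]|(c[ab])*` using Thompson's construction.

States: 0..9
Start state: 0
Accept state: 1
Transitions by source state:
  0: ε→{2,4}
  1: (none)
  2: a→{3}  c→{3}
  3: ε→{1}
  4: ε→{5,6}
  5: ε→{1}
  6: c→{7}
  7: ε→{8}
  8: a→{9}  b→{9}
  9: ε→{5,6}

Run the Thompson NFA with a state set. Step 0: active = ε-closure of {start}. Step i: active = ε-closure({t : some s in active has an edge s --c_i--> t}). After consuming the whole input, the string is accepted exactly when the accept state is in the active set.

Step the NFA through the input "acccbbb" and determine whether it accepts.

Answer: REJECT

Steps:
initial (ε-close {0}): {0,1,2,4,5,6}
'a' @ 1: {1,3}  (accept∈set)
'c' @ 2: {}  — dead — no transitions
rest 'ccbbb' ignored (set empty)
end set {} — state 1 not in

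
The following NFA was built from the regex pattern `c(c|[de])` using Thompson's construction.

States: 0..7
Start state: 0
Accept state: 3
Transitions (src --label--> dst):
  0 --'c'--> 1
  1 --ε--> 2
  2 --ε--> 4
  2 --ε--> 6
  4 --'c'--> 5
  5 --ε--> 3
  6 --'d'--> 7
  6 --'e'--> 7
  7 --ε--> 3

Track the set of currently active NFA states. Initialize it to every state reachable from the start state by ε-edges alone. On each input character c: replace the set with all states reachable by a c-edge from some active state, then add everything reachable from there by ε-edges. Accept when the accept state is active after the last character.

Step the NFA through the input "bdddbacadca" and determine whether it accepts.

start: ε-closure({0}) = {0}
'b' @ 1: {}  — dead — no transitions
rest 'dddbacadca' ignored (set empty)
after full input: {}  (accept=3 not in)

Answer: REJECT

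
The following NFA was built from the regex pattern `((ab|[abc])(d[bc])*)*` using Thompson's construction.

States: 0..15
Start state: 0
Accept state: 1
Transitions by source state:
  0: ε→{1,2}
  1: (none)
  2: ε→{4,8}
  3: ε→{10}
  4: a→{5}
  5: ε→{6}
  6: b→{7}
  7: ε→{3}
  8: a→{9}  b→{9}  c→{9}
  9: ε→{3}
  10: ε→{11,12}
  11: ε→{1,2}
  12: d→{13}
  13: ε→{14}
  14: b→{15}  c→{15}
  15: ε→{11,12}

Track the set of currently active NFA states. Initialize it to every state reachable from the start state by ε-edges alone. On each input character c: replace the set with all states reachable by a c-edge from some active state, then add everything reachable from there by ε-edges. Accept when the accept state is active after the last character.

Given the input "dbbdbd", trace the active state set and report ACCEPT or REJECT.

initial (ε-close {0}): {0,1,2,4,8}
'd' @ 1: {}  — state set empty
rest 'bbdbd' ignored (set empty)
end set {} — state 1 not in

Answer: REJECT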